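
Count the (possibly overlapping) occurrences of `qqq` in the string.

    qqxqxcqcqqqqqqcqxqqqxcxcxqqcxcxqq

5

Sliding a length-3 window over the 33 characters (31 positions):
  position 9–11: qqq
  position 10–12: qqq
  position 11–13: qqq
  position 12–14: qqq
  position 18–20: qqq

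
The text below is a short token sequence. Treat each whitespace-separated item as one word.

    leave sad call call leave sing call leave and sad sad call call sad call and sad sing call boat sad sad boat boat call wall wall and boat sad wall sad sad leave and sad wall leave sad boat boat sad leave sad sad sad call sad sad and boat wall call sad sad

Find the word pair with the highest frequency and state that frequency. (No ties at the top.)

"sad sad", 7 times

Bigram frequencies (highest first):
  sad sad: 7
  sad call: 4
  leave sad: 3
  and sad: 3
  call sad: 3
  boat sad: 3
  … (22 more, each ≤ 2)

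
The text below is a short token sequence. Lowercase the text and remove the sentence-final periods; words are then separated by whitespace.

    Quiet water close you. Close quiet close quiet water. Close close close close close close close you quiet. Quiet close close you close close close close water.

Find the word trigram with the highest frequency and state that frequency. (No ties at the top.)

"close close close", 7 times

Trigram frequencies (highest first):
  close close close: 7
  quiet water close: 2
  close you close: 2
  close close you: 2
  water close you: 1
  you close quiet: 1
  … (10 more, each ≤ 1)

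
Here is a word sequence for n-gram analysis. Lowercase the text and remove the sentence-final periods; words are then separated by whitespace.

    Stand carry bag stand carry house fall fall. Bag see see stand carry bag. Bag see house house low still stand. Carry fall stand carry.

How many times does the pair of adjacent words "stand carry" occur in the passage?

Scanning the 24 overlapping bigram windows for "stand carry":
  position 1–2: stand carry
  position 4–5: stand carry
  position 12–13: stand carry
  position 21–22: stand carry
  position 24–25: stand carry

5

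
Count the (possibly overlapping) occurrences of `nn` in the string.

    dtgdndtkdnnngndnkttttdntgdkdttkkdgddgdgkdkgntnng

3

Sliding a length-2 window over the 48 characters (47 positions):
  position 10–11: nn
  position 11–12: nn
  position 46–47: nn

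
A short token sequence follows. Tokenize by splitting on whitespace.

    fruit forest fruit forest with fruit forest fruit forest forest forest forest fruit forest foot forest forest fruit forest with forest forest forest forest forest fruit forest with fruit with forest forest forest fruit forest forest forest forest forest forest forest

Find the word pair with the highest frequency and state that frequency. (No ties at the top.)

Bigram frequencies (highest first):
  forest forest: 16
  fruit forest: 8
  forest fruit: 6
  forest with: 3
  with fruit: 2
  with forest: 2
  … (3 more, each ≤ 1)

"forest forest", 16 times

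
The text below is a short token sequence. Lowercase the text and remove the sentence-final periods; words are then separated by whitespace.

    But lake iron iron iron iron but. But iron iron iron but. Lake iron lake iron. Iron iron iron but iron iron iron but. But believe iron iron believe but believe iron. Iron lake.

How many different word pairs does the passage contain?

34 tokens → 33 bigram windows in total.
Repeated bigrams (each contributes count−1 duplicates):
  iron iron: 12
  iron but: 4
  lake iron: 3
  believe iron: 2
  but believe: 2
  but but: 2
  but iron: 2
  but lake: 2
  … (1 more repeated)
22 duplicate windows → 33 − 22 = 11 distinct.

11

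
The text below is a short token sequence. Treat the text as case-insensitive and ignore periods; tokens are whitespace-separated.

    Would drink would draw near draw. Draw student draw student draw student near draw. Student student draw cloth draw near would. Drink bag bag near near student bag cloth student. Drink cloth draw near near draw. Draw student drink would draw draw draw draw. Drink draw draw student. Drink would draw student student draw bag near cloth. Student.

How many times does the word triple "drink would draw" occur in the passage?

3

Scanning the 56 overlapping trigram windows for "drink would draw":
  position 2–4: drink would draw
  position 39–41: drink would draw
  position 49–51: drink would draw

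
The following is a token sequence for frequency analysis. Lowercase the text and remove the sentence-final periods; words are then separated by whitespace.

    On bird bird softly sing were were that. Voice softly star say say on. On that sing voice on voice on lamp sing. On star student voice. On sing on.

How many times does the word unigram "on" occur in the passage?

Scanning the 30 tokens for "on":
  position 1: on
  position 14: on
  position 15: on
  position 19: on
  position 21: on
  position 24: on
  position 28: on
  position 30: on

8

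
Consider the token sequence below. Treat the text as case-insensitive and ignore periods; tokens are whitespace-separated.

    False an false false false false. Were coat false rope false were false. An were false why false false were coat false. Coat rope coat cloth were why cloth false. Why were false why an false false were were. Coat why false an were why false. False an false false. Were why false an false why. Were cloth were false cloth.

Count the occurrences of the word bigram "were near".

Scanning the 60 overlapping bigram windows for "were near":
  (none found)

0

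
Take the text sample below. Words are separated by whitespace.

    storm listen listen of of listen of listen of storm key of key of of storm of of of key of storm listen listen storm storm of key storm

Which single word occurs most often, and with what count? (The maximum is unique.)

Unigram frequencies (highest first):
  of: 12
  storm: 7
  listen: 6
  key: 4

"of", 12 times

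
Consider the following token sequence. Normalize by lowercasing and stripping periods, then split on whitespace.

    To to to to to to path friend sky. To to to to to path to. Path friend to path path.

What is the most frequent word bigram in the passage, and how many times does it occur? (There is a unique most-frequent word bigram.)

Bigram frequencies (highest first):
  to to: 9
  to path: 4
  path friend: 2
  friend sky: 1
  sky to: 1
  path to: 1
  … (2 more, each ≤ 1)

"to to", 9 times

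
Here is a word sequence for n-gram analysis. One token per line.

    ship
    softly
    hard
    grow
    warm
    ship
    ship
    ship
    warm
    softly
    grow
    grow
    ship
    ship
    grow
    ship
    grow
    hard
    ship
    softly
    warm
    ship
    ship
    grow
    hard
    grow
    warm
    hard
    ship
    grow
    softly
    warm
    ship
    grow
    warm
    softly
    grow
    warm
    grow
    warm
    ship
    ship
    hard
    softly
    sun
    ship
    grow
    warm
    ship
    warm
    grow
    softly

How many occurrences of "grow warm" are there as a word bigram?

Scanning the 51 overlapping bigram windows for "grow warm":
  position 4–5: grow warm
  position 26–27: grow warm
  position 34–35: grow warm
  position 37–38: grow warm
  position 39–40: grow warm
  position 47–48: grow warm

6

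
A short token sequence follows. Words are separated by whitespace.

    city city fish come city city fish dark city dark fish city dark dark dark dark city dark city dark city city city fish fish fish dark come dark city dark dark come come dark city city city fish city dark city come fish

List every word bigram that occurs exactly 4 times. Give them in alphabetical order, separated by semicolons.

Bigram counts meeting the condition (exactly 4 times):
  city fish: 4
  dark dark: 4

city fish; dark dark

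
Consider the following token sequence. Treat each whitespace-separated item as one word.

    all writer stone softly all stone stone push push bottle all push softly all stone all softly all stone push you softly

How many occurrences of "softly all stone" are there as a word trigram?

3

Scanning the 20 overlapping trigram windows for "softly all stone":
  position 4–6: softly all stone
  position 13–15: softly all stone
  position 17–19: softly all stone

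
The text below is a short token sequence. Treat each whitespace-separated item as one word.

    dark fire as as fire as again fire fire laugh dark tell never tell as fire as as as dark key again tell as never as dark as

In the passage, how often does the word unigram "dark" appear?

Scanning the 28 tokens for "dark":
  position 1: dark
  position 11: dark
  position 20: dark
  position 27: dark

4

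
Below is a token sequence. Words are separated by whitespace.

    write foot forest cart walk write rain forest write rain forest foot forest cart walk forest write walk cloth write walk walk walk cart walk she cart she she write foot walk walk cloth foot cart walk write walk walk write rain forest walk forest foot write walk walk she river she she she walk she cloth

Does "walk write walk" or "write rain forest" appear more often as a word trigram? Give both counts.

"walk write walk": 1 occurrence
"write rain forest": 3 occurrences

"write rain forest" (3 vs 1)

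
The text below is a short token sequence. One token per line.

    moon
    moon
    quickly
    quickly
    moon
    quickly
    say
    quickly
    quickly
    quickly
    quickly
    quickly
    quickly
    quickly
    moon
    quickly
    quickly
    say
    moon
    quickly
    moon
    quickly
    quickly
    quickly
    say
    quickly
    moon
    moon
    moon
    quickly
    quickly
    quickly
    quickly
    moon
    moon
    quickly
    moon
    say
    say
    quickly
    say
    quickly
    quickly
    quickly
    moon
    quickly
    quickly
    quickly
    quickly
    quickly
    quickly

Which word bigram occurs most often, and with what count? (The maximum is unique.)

Bigram frequencies (highest first):
  quickly quickly: 20
  moon quickly: 8
  quickly moon: 7
  moon moon: 4
  quickly say: 4
  say quickly: 4
  … (3 more, each ≤ 1)

"quickly quickly", 20 times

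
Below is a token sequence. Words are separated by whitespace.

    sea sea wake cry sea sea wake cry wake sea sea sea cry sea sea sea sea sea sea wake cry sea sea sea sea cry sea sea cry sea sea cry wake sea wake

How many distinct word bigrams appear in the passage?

7

35 tokens → 34 bigram windows in total.
Repeated bigrams (each contributes count−1 duplicates):
  sea sea: 14
  cry sea: 5
  sea cry: 4
  sea wake: 4
  wake cry: 3
  cry wake: 2
  wake sea: 2
27 duplicate windows → 34 − 27 = 7 distinct.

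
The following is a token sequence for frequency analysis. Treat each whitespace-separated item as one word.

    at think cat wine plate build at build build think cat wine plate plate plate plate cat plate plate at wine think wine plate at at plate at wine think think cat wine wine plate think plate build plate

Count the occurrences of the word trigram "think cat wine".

3

Scanning the 37 overlapping trigram windows for "think cat wine":
  position 2–4: think cat wine
  position 10–12: think cat wine
  position 31–33: think cat wine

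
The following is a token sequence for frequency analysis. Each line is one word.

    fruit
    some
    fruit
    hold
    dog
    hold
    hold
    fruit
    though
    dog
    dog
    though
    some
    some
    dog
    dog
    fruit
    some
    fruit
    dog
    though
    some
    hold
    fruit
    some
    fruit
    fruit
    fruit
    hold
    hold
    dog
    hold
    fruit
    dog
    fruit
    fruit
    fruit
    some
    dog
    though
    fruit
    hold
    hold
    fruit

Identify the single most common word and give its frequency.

Unigram frequencies (highest first):
  fruit: 15
  hold: 9
  dog: 9
  some: 7
  though: 4

"fruit", 15 times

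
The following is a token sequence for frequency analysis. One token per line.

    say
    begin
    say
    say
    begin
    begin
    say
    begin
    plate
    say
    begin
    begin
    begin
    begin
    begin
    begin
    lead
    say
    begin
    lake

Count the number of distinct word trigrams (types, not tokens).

14

20 tokens → 18 trigram windows in total.
Repeated trigrams (each contributes count−1 duplicates):
  begin begin begin: 4
  say begin begin: 2
4 duplicate windows → 18 − 4 = 14 distinct.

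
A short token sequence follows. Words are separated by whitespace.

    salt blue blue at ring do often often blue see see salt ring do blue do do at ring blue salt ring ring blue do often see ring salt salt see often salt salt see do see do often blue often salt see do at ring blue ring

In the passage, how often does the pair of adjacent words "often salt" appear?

2

Scanning the 47 overlapping bigram windows for "often salt":
  position 32–33: often salt
  position 41–42: often salt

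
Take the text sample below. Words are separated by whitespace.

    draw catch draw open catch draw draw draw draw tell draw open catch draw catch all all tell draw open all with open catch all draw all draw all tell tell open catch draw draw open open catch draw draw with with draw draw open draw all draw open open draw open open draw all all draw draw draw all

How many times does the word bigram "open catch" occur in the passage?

Scanning the 59 overlapping bigram windows for "open catch":
  position 4–5: open catch
  position 12–13: open catch
  position 23–24: open catch
  position 32–33: open catch
  position 37–38: open catch

5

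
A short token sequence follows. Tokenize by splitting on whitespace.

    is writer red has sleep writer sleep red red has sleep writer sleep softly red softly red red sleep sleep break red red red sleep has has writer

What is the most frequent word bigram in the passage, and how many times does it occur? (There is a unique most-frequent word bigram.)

Bigram frequencies (highest first):
  red red: 4
  red has: 2
  has sleep: 2
  sleep writer: 2
  writer sleep: 2
  softly red: 2
  … (12 more, each ≤ 2)

"red red", 4 times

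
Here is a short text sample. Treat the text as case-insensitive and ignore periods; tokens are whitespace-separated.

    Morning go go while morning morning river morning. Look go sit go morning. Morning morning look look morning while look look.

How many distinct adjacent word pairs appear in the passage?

21 tokens → 20 bigram windows in total.
Repeated bigrams (each contributes count−1 duplicates):
  morning morning: 3
  look look: 2
  morning look: 2
4 duplicate windows → 20 − 4 = 16 distinct.

16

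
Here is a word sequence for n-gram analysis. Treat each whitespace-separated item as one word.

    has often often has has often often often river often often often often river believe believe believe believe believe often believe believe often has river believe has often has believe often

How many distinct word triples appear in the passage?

22

31 tokens → 29 trigram windows in total.
Repeated trigrams (each contributes count−1 duplicates):
  believe believe believe: 3
  often often often: 3
  believe believe often: 2
  has often often: 2
  often often river: 2
7 duplicate windows → 29 − 7 = 22 distinct.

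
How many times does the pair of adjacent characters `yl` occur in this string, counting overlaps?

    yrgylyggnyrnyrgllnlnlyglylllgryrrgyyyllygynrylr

4

Sliding a length-2 window over the 47 characters (46 positions):
  position 4–5: yl
  position 25–26: yl
  position 37–38: yl
  position 45–46: yl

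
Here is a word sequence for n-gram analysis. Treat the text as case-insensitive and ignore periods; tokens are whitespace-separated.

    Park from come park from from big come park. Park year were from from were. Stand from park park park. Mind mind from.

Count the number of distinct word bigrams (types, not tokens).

17

23 tokens → 22 bigram windows in total.
Repeated bigrams (each contributes count−1 duplicates):
  park park: 3
  come park: 2
  from from: 2
  park from: 2
5 duplicate windows → 22 − 5 = 17 distinct.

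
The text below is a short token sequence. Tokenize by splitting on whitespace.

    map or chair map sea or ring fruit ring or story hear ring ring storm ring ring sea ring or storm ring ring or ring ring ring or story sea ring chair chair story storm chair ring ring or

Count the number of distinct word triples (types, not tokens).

39 tokens → 37 trigram windows in total.
Repeated trigrams (each contributes count−1 duplicates):
  ring ring or: 3
  ring or story: 2
  storm ring ring: 2
4 duplicate windows → 37 − 4 = 33 distinct.

33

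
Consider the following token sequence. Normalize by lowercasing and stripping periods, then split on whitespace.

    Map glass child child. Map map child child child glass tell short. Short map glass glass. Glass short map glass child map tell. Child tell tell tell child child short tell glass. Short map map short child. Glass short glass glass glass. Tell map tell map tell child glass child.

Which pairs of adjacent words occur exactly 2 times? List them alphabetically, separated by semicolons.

Bigram counts meeting the condition (exactly 2 times):
  child map: 2
  glass tell: 2
  map map: 2
  tell map: 2
  tell tell: 2

child map; glass tell; map map; tell map; tell tell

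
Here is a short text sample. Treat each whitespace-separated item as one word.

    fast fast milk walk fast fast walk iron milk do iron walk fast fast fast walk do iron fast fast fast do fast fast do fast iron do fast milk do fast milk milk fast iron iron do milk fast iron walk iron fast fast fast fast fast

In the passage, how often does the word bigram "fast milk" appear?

Scanning the 47 overlapping bigram windows for "fast milk":
  position 2–3: fast milk
  position 29–30: fast milk
  position 32–33: fast milk

3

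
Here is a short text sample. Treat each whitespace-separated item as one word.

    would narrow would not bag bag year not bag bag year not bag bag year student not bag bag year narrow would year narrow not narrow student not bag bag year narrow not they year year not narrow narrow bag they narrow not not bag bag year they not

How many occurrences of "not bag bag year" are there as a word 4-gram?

Scanning the 46 overlapping 4-gram windows for "not bag bag year":
  position 4–7: not bag bag year
  position 8–11: not bag bag year
  position 12–15: not bag bag year
  position 17–20: not bag bag year
  position 28–31: not bag bag year
  position 44–47: not bag bag year

6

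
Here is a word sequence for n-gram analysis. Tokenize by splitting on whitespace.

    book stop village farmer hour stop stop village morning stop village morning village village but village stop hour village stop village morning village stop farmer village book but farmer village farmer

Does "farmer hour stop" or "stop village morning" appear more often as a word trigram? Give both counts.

"farmer hour stop": 1 occurrence
"stop village morning": 3 occurrences

"stop village morning" (3 vs 1)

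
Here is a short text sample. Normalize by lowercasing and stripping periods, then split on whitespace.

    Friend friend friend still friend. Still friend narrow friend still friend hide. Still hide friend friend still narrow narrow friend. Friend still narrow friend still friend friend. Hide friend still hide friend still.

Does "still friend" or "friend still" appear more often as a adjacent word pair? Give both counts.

"friend still" (8 vs 4)

"still friend": 4 occurrences
"friend still": 8 occurrences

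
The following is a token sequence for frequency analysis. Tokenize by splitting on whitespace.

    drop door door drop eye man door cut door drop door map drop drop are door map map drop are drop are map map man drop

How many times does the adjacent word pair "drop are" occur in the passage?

Scanning the 25 overlapping bigram windows for "drop are":
  position 14–15: drop are
  position 19–20: drop are
  position 21–22: drop are

3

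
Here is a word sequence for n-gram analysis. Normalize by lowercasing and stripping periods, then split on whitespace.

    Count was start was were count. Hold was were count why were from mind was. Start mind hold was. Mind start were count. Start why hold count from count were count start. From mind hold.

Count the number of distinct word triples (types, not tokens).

35 tokens → 33 trigram windows in total.
Repeated trigrams (each contributes count−1 duplicates):
  was were count: 2
  were count start: 2
2 duplicate windows → 33 − 2 = 31 distinct.

31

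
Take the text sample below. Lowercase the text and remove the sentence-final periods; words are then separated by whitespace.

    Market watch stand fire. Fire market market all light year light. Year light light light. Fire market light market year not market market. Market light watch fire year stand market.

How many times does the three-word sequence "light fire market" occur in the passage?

Scanning the 28 overlapping trigram windows for "light fire market":
  position 15–17: light fire market

1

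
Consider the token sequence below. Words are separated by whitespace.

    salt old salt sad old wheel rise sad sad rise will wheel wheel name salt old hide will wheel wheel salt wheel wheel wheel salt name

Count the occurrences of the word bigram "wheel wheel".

Scanning the 25 overlapping bigram windows for "wheel wheel":
  position 12–13: wheel wheel
  position 19–20: wheel wheel
  position 22–23: wheel wheel
  position 23–24: wheel wheel

4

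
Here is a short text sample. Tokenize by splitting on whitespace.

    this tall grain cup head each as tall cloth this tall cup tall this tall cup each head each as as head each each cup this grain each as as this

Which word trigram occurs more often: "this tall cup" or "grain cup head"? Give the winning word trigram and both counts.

"this tall cup": 2 occurrences
"grain cup head": 1 occurrence

"this tall cup" (2 vs 1)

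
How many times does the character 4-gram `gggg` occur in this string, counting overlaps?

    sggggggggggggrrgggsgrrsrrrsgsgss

9

Sliding a length-4 window over the 32 characters (29 positions):
  position 2–5: gggg
  position 3–6: gggg
  position 4–7: gggg
  position 5–8: gggg
  position 6–9: gggg
  position 7–10: gggg
  position 8–11: gggg
  position 9–12: gggg
  position 10–13: gggg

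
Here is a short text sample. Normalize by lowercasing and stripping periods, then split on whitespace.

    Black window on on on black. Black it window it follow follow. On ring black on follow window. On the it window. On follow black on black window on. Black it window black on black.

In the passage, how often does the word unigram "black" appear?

9

Scanning the 35 tokens for "black":
  position 1: black
  position 6: black
  position 7: black
  position 15: black
  position 25: black
  position 27: black
  position 30: black
  position 33: black
  position 35: black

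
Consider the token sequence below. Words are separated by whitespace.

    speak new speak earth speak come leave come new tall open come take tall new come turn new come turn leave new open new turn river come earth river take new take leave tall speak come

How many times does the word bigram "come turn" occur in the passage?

2

Scanning the 35 overlapping bigram windows for "come turn":
  position 16–17: come turn
  position 19–20: come turn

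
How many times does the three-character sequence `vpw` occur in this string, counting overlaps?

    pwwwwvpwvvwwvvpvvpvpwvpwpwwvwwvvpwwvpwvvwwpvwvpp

Sliding a length-3 window over the 48 characters (46 positions):
  position 6–8: vpw
  position 19–21: vpw
  position 22–24: vpw
  position 32–34: vpw
  position 36–38: vpw

5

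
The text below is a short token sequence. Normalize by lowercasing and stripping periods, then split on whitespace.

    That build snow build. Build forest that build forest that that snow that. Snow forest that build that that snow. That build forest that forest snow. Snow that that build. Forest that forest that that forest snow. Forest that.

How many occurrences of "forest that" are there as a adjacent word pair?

7

Scanning the 38 overlapping bigram windows for "forest that":
  position 6–7: forest that
  position 9–10: forest that
  position 15–16: forest that
  position 23–24: forest that
  position 31–32: forest that
  position 33–34: forest that
  position 38–39: forest that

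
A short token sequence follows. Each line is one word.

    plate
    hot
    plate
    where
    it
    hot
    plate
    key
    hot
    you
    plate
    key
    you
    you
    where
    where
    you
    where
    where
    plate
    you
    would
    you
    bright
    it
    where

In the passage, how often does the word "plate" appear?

5

Scanning the 26 tokens for "plate":
  position 1: plate
  position 3: plate
  position 7: plate
  position 11: plate
  position 20: plate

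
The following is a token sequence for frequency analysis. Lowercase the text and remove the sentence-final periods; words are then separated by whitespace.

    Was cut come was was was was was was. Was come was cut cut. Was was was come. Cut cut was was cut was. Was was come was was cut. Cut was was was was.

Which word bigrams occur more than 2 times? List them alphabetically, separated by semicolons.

Bigram counts meeting the condition (more than 2 times):
  come was: 3
  cut cut: 3
  cut was: 4
  was come: 3
  was cut: 4
  was was: 15

come was; cut cut; cut was; was come; was cut; was was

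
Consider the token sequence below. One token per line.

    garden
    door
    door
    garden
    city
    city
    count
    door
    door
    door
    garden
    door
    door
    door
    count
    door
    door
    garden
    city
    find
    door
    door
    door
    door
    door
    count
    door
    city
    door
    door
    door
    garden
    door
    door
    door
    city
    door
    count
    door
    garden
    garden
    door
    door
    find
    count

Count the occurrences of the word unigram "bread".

0

Scanning the 45 tokens for "bread":
  (none found)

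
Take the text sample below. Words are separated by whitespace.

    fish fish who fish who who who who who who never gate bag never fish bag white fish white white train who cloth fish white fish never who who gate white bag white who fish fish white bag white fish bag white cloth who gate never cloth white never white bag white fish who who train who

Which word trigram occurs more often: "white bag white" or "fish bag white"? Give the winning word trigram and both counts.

"white bag white": 3 occurrences
"fish bag white": 2 occurrences

"white bag white" (3 vs 2)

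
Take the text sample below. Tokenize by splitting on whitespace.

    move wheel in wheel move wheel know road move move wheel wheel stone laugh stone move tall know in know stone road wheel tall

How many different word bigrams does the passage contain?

21

24 tokens → 23 bigram windows in total.
Repeated bigrams (each contributes count−1 duplicates):
  move wheel: 3
2 duplicate windows → 23 − 2 = 21 distinct.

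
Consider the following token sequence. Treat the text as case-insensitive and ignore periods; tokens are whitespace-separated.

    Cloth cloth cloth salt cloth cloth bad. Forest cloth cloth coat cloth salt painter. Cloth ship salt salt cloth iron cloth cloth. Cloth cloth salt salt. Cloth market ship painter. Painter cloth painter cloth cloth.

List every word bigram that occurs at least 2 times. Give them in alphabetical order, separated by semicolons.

Bigram counts meeting the condition (at least 2 times):
  cloth cloth: 8
  cloth salt: 3
  painter cloth: 3
  salt cloth: 3
  salt salt: 2

cloth cloth; cloth salt; painter cloth; salt cloth; salt salt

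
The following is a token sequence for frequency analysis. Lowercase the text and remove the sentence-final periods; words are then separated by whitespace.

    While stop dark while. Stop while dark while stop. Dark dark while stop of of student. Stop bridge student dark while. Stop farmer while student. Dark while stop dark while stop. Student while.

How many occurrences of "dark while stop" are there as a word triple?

6

Scanning the 31 overlapping trigram windows for "dark while stop":
  position 3–5: dark while stop
  position 7–9: dark while stop
  position 11–13: dark while stop
  position 20–22: dark while stop
  position 26–28: dark while stop
  position 29–31: dark while stop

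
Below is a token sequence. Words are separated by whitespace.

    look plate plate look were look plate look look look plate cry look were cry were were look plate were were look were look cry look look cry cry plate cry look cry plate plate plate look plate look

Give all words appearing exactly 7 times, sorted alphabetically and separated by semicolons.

Unigram counts meeting the condition (exactly 7 times):
  cry: 7
  were: 7

cry; were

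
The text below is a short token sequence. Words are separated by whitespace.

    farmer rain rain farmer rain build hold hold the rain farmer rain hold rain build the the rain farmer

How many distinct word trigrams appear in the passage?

19 tokens → 17 trigram windows in total.
Repeated trigrams (each contributes count−1 duplicates):
  rain farmer rain: 2
  the rain farmer: 2
2 duplicate windows → 17 − 2 = 15 distinct.

15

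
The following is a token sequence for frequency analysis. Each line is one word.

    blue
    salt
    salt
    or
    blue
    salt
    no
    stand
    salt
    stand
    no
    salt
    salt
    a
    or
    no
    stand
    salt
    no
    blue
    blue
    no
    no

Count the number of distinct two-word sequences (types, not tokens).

17

23 tokens → 22 bigram windows in total.
Repeated bigrams (each contributes count−1 duplicates):
  blue salt: 2
  no stand: 2
  salt no: 2
  salt salt: 2
  stand salt: 2
5 duplicate windows → 22 − 5 = 17 distinct.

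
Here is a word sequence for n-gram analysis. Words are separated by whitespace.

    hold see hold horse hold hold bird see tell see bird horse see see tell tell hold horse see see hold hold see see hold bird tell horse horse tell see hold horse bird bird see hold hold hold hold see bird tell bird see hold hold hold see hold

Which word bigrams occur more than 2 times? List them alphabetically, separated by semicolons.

Bigram counts meeting the condition (more than 2 times):
  bird see: 3
  hold hold: 7
  hold horse: 3
  hold see: 4
  see hold: 7
  see see: 3

bird see; hold hold; hold horse; hold see; see hold; see see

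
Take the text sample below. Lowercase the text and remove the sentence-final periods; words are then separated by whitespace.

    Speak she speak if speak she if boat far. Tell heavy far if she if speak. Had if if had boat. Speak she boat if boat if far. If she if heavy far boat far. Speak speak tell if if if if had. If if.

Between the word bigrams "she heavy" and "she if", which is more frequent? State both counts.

"she if" (3 vs 0)

"she heavy": 0 occurrences
"she if": 3 occurrences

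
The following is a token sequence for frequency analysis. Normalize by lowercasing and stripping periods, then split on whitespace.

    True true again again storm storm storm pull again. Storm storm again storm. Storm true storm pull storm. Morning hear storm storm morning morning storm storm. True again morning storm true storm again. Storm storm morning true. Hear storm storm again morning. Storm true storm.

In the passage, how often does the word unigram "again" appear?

7

Scanning the 45 tokens for "again":
  position 3: again
  position 4: again
  position 9: again
  position 12: again
  position 28: again
  position 33: again
  position 41: again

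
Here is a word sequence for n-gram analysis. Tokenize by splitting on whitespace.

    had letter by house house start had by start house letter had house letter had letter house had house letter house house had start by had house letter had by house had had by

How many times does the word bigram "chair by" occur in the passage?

Scanning the 33 overlapping bigram windows for "chair by":
  (none found)

0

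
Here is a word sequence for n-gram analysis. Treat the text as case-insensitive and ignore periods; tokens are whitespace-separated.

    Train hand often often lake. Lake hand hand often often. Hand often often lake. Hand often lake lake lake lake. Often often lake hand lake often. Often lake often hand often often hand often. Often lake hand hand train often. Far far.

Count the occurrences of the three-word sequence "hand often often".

5

Scanning the 40 overlapping trigram windows for "hand often often":
  position 2–4: hand often often
  position 8–10: hand often often
  position 11–13: hand often often
  position 30–32: hand often often
  position 33–35: hand often often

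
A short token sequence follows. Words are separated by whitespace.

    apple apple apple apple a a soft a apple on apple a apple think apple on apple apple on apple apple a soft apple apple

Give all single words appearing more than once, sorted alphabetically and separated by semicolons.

Unigram counts meeting the condition (more than once):
  a: 5
  apple: 14
  on: 3
  soft: 2

a; apple; on; soft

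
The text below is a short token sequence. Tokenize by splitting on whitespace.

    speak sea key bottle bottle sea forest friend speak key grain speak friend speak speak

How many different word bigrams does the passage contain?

13

15 tokens → 14 bigram windows in total.
Repeated bigrams (each contributes count−1 duplicates):
  friend speak: 2
1 duplicate windows → 14 − 1 = 13 distinct.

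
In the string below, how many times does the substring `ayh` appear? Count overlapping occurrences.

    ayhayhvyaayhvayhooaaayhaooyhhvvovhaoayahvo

Sliding a length-3 window over the 42 characters (40 positions):
  position 1–3: ayh
  position 4–6: ayh
  position 10–12: ayh
  position 14–16: ayh
  position 21–23: ayh

5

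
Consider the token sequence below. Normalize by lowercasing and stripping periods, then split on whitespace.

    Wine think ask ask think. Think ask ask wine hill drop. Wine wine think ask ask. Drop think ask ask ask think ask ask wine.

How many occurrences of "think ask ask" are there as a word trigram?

5

Scanning the 23 overlapping trigram windows for "think ask ask":
  position 2–4: think ask ask
  position 6–8: think ask ask
  position 14–16: think ask ask
  position 18–20: think ask ask
  position 22–24: think ask ask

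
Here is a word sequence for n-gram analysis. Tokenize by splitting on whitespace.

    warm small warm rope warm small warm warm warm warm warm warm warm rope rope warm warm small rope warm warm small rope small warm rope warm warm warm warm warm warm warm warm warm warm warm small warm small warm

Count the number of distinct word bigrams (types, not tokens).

8

41 tokens → 40 bigram windows in total.
Repeated bigrams (each contributes count−1 duplicates):
  warm warm: 18
  warm small: 6
  small warm: 5
  rope warm: 4
  warm rope: 3
  small rope: 2
32 duplicate windows → 40 − 32 = 8 distinct.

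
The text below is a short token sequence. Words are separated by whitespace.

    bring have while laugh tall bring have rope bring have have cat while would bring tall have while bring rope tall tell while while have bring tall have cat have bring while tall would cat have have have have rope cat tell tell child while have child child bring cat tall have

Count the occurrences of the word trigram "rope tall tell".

1

Scanning the 50 overlapping trigram windows for "rope tall tell":
  position 20–22: rope tall tell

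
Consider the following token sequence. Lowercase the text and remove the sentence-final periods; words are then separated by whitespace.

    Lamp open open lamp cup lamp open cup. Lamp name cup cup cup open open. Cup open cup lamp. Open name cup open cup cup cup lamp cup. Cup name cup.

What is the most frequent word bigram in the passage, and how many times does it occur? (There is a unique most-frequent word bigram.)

Bigram frequencies (highest first):
  cup cup: 5
  cup lamp: 4
  open cup: 4
  lamp open: 3
  name cup: 3
  cup open: 3
  … (6 more, each ≤ 2)

"cup cup", 5 times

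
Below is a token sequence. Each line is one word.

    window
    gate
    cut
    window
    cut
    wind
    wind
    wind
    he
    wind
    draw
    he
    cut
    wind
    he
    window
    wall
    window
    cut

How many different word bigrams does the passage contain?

14

19 tokens → 18 bigram windows in total.
Repeated bigrams (each contributes count−1 duplicates):
  cut wind: 2
  wind he: 2
  wind wind: 2
  window cut: 2
4 duplicate windows → 18 − 4 = 14 distinct.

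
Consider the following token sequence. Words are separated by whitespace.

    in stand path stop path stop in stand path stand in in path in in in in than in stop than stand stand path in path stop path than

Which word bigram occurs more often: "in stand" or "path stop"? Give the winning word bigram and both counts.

"in stand": 2 occurrences
"path stop": 3 occurrences

"path stop" (3 vs 2)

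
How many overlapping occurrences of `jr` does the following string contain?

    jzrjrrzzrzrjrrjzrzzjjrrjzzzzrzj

3

Sliding a length-2 window over the 31 characters (30 positions):
  position 4–5: jr
  position 12–13: jr
  position 21–22: jr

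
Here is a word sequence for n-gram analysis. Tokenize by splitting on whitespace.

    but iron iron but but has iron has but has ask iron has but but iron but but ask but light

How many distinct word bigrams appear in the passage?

21 tokens → 20 bigram windows in total.
Repeated bigrams (each contributes count−1 duplicates):
  but but: 3
  but has: 2
  but iron: 2
  has but: 2
  iron but: 2
  iron has: 2
7 duplicate windows → 20 − 7 = 13 distinct.

13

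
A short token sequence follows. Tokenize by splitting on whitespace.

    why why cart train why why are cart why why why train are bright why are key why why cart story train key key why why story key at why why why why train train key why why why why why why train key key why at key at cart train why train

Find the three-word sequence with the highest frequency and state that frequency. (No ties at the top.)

Trigram frequencies (highest first):
  why why why: 7
  why why train: 3
  key why why: 3
  why why cart: 2
  cart train why: 2
  train key key: 2
  … (31 more, each ≤ 2)

"why why why", 7 times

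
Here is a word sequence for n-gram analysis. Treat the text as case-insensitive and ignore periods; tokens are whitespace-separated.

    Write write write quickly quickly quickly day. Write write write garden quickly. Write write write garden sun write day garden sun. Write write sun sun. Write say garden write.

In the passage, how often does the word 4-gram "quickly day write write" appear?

Scanning the 26 overlapping 4-gram windows for "quickly day write write":
  position 6–9: quickly day write write

1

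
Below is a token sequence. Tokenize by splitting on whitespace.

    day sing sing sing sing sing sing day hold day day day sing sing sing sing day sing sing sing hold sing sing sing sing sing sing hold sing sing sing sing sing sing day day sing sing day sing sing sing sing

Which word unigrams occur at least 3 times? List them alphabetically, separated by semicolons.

day; hold; sing

Unigram counts meeting the condition (at least 3 times):
  day: 9
  hold: 3
  sing: 31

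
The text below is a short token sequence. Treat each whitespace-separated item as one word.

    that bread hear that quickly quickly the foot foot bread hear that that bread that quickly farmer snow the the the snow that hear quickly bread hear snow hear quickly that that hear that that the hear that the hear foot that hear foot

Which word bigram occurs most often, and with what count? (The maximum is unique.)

Bigram frequencies (highest first):
  hear that: 4
  bread hear: 3
  that that: 3
  that hear: 3
  that bread: 2
  that quickly: 2
  … (21 more, each ≤ 2)

"hear that", 4 times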